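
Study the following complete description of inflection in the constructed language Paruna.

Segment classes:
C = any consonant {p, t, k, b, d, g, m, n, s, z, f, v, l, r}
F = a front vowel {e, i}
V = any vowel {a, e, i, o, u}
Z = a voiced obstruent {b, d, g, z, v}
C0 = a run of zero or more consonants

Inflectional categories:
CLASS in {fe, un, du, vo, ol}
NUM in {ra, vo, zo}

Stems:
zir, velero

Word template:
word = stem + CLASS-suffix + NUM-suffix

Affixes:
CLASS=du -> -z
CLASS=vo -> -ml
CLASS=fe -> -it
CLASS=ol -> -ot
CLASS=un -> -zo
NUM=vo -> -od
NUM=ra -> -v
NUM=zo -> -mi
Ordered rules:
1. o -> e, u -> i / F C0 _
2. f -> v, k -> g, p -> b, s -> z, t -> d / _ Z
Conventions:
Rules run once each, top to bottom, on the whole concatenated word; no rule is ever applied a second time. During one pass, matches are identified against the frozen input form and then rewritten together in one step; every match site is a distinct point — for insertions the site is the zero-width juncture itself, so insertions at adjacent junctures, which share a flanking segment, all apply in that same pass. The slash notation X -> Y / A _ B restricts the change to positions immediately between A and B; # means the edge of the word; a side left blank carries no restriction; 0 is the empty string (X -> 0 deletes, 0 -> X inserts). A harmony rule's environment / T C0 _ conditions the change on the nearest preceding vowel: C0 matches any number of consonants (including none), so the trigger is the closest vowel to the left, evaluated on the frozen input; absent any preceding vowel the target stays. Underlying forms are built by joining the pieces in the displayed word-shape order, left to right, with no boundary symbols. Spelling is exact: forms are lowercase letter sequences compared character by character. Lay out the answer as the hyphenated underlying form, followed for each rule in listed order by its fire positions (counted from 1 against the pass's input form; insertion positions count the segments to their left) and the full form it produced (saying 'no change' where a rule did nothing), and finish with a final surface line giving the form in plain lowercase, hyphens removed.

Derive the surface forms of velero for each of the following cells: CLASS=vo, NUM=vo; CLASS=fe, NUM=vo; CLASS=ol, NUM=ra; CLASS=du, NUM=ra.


cell CLASS=vo, NUM=vo:
underlying: velero-ml-od
1. o -> e, u -> i / F C0 _: fires at position(s) 6: veleremlod
2. f -> v, k -> g, p -> b, s -> z, t -> d / _ Z: no change
surface: veleremlod

cell CLASS=fe, NUM=vo:
underlying: velero-it-od
1. o -> e, u -> i / F C0 _: fires at position(s) 6, 9: velereited
2. f -> v, k -> g, p -> b, s -> z, t -> d / _ Z: no change
surface: velereited

cell CLASS=ol, NUM=ra:
underlying: velero-ot-v
1. o -> e, u -> i / F C0 _: fires at position(s) 6: velereotv
2. f -> v, k -> g, p -> b, s -> z, t -> d / _ Z: fires at position(s) 8: velereodv
surface: velereodv

cell CLASS=du, NUM=ra:
underlying: velero-z-v
1. o -> e, u -> i / F C0 _: fires at position(s) 6: velerezv
2. f -> v, k -> g, p -> b, s -> z, t -> d / _ Z: no change
surface: velerezv


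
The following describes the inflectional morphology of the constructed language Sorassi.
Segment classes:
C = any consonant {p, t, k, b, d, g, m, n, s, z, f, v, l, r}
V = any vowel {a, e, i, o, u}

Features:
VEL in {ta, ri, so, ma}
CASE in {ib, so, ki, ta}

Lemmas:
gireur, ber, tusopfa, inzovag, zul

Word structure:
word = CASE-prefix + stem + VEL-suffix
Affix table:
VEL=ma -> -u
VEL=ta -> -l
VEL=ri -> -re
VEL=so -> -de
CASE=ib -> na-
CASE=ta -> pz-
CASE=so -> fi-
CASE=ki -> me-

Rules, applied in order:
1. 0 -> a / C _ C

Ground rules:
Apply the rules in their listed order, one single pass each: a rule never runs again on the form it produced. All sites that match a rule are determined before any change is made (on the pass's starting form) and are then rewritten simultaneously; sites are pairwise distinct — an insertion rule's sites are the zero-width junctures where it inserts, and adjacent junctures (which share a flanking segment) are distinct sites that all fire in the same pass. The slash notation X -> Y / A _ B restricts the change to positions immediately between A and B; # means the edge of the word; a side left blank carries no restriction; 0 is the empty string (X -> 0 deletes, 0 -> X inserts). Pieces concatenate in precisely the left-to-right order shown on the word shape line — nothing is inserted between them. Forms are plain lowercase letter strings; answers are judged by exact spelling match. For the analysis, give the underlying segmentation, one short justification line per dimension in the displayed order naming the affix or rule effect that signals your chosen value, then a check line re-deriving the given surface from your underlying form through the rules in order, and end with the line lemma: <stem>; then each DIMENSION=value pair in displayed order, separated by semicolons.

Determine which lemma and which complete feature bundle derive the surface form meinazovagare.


underlying: me-inzovag-re
VEL=ri - signalled by the affix -re
CASE=ki - signalled by the affix me-
check: meinzovagre -> meinazovagare
lemma: inzovag; VEL=ri; CASE=ki


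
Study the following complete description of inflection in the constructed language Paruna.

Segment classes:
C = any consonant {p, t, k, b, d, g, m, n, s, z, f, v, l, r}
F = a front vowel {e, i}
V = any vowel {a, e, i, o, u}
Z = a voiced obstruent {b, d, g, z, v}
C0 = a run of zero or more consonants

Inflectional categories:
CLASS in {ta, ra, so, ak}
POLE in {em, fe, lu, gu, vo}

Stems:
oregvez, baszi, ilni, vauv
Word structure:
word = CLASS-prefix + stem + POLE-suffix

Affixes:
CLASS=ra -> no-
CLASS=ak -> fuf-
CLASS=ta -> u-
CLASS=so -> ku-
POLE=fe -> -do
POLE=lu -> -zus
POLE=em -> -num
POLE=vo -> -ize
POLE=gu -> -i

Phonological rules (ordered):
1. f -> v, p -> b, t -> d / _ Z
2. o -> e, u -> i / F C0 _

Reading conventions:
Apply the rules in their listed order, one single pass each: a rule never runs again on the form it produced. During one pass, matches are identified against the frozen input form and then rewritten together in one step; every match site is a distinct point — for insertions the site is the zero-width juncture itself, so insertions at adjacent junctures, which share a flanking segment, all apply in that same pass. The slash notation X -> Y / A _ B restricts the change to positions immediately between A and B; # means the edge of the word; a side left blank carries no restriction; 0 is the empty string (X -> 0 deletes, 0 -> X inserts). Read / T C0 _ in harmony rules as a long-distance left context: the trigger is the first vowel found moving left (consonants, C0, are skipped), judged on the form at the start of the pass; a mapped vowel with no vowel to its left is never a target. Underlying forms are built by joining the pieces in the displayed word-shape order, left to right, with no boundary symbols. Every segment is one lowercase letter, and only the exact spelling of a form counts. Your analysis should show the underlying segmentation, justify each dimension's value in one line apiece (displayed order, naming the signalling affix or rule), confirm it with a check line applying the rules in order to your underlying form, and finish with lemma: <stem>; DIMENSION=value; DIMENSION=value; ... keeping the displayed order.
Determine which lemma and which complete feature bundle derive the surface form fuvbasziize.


underlying: fuf-baszi-ize
CLASS=ak - signalled by the affix fuf-
POLE=vo - signalled by the affix -ize
check: fufbasziize -> fuvbasziize -> fuvbasziize
lemma: baszi; CLASS=ak; POLE=vo


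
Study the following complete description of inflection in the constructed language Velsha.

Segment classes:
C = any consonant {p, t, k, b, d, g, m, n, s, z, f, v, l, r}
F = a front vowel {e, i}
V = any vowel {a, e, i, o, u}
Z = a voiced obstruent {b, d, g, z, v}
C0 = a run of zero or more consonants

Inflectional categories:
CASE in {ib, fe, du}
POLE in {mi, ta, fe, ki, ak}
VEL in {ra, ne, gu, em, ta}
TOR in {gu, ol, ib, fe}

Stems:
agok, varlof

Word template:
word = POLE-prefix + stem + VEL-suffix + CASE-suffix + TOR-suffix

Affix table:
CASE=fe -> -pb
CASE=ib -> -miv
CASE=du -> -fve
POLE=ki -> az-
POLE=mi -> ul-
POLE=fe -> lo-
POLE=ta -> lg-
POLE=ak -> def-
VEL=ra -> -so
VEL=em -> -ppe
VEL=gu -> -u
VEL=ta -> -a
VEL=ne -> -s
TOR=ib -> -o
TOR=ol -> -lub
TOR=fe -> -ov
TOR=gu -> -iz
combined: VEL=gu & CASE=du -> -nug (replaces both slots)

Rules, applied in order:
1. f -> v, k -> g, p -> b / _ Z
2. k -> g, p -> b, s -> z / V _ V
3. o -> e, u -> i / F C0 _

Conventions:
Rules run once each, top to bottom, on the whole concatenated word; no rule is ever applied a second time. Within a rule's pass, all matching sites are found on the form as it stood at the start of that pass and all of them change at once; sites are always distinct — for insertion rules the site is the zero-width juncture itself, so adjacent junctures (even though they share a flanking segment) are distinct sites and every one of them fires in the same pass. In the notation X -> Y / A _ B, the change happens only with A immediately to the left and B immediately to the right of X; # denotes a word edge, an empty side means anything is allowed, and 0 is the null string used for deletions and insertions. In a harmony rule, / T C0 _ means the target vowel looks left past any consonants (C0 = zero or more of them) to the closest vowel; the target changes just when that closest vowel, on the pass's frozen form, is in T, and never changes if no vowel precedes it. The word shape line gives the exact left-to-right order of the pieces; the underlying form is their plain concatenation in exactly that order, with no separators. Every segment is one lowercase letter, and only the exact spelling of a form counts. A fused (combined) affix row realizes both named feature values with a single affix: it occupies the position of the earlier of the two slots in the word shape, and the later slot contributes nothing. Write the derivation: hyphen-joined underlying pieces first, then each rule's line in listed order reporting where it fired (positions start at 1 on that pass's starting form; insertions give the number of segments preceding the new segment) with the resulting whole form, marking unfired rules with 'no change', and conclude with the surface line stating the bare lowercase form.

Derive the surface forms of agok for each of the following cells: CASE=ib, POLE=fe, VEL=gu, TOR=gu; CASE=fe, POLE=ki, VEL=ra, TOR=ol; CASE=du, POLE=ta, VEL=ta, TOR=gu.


cell CASE=ib, POLE=fe, VEL=gu, TOR=gu:
underlying: lo-agok-u-miv-iz
1. f -> v, k -> g, p -> b / _ Z: no change
2. k -> g, p -> b, s -> z / V _ V: fires at position(s) 6: loagogumiviz
3. o -> e, u -> i / F C0 _: no change
surface: loagogumiviz

cell CASE=fe, POLE=ki, VEL=ra, TOR=ol:
underlying: az-agok-so-pb-lub
1. f -> v, k -> g, p -> b / _ Z: fires at position(s) 9: azagoksobblub
2. k -> g, p -> b, s -> z / V _ V: no change
3. o -> e, u -> i / F C0 _: no change
surface: azagoksobblub

cell CASE=du, POLE=ta, VEL=ta, TOR=gu:
underlying: lg-agok-a-fve-iz
1. f -> v, k -> g, p -> b / _ Z: fires at position(s) 8: lgagokavveiz
2. k -> g, p -> b, s -> z / V _ V: fires at position(s) 6: lgagogavveiz
3. o -> e, u -> i / F C0 _: no change
surface: lgagogavveiz


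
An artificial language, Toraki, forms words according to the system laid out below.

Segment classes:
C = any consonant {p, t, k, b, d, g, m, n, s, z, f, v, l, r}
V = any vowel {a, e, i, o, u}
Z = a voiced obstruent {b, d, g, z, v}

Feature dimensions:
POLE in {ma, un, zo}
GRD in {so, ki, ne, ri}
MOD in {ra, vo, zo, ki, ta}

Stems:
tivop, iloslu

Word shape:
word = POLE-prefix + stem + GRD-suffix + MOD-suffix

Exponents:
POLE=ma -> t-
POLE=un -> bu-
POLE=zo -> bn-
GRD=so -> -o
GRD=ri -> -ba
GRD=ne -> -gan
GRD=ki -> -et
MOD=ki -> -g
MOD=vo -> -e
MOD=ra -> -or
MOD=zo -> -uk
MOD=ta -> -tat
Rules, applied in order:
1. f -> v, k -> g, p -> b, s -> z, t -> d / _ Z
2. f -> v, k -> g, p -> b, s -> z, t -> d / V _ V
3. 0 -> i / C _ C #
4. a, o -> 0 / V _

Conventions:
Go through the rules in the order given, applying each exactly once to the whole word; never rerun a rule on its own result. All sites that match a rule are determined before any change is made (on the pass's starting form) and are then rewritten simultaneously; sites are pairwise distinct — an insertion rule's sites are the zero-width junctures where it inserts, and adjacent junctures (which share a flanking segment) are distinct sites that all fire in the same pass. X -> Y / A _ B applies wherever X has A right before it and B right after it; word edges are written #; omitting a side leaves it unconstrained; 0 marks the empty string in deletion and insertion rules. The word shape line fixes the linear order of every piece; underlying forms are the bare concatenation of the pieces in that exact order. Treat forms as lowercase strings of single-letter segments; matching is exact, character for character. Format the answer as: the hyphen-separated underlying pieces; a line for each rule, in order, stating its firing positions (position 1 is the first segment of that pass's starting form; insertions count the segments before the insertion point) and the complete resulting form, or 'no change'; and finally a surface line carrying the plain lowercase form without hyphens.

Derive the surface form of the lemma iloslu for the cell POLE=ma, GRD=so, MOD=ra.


underlying: t-iloslu-o-or
1. f -> v, k -> g, p -> b, s -> z, t -> d / _ Z: no change
2. f -> v, k -> g, p -> b, s -> z, t -> d / V _ V: no change
3. 0 -> i / C _ C #: no change
4. a, o -> 0 / V _: fires at position(s) 8, 9: tiloslur
surface: tiloslur


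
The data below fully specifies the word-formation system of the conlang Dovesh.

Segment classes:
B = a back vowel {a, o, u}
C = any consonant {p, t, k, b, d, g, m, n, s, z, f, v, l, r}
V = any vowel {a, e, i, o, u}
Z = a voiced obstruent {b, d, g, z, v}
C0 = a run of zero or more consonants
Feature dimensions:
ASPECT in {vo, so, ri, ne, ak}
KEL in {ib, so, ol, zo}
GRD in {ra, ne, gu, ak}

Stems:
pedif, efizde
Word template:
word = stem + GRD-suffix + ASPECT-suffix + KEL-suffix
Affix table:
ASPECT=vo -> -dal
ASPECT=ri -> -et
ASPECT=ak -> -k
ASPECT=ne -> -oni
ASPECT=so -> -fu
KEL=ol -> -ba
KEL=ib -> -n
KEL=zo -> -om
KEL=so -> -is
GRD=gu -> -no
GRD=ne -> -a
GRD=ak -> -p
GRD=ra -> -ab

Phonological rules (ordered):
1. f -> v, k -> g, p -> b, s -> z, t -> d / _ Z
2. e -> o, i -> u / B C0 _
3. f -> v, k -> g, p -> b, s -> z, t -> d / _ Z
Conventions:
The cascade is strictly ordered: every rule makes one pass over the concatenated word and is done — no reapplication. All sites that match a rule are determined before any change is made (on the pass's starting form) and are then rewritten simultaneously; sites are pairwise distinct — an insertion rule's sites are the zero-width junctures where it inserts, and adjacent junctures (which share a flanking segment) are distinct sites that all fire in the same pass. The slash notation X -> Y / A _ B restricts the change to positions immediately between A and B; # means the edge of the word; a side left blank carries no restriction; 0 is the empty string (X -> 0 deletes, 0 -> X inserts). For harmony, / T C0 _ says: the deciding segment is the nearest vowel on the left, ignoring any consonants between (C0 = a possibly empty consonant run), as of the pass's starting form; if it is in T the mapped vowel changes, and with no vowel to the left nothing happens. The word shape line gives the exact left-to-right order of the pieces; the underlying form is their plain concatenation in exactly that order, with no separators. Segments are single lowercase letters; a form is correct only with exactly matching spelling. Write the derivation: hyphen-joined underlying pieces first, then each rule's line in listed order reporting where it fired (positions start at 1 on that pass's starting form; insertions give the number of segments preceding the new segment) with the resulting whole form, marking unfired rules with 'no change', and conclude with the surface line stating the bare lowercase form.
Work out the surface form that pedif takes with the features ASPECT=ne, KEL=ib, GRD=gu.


underlying: pedif-no-oni-n
1. f -> v, k -> g, p -> b, s -> z, t -> d / _ Z: no change
2. e -> o, i -> u / B C0 _: fires at position(s) 10: pedifnoonun
3. f -> v, k -> g, p -> b, s -> z, t -> d / _ Z: no change
surface: pedifnoonun


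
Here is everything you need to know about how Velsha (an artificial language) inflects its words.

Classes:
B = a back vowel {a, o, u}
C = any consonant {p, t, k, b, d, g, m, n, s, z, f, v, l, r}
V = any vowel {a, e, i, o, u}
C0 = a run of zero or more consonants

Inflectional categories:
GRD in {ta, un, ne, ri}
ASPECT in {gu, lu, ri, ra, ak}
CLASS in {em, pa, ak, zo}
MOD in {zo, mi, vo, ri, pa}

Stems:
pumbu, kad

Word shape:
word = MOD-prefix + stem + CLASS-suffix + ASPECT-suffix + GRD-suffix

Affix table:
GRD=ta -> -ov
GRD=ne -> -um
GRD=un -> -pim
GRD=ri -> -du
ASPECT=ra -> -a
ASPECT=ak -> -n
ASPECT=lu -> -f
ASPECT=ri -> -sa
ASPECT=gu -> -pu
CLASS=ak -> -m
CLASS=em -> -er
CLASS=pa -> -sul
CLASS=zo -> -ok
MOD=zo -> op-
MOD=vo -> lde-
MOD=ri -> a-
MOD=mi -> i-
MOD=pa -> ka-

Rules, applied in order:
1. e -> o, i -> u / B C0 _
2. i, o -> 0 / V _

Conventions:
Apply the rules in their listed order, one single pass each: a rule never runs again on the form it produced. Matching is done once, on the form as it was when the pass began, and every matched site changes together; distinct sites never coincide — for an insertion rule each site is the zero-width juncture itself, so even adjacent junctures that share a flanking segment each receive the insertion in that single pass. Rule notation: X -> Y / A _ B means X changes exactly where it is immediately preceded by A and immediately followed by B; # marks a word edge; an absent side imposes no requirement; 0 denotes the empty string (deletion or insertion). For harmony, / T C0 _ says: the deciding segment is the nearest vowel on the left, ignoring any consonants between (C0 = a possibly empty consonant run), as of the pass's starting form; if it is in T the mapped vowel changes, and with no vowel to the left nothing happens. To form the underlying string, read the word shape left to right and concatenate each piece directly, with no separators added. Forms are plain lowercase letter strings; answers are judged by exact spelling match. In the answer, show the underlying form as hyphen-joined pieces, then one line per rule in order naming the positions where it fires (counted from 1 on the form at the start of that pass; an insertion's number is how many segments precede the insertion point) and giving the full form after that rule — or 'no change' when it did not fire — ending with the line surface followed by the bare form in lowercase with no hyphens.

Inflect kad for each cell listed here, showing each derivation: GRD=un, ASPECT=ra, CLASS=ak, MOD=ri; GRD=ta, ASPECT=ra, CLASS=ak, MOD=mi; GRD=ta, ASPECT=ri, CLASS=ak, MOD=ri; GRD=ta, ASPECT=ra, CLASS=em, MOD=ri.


cell GRD=un, ASPECT=ra, CLASS=ak, MOD=ri:
underlying: a-kad-m-a-pim
1. e -> o, i -> u / B C0 _: fires at position(s) 8: akadmapum
2. i, o -> 0 / V _: no change
surface: akadmapum

cell GRD=ta, ASPECT=ra, CLASS=ak, MOD=mi:
underlying: i-kad-m-a-ov
1. e -> o, i -> u / B C0 _: no change
2. i, o -> 0 / V _: fires at position(s) 7: ikadmav
surface: ikadmav

cell GRD=ta, ASPECT=ri, CLASS=ak, MOD=ri:
underlying: a-kad-m-sa-ov
1. e -> o, i -> u / B C0 _: no change
2. i, o -> 0 / V _: fires at position(s) 8: akadmsav
surface: akadmsav

cell GRD=ta, ASPECT=ra, CLASS=em, MOD=ri:
underlying: a-kad-er-a-ov
1. e -> o, i -> u / B C0 _: fires at position(s) 5: akadoraov
2. i, o -> 0 / V _: fires at position(s) 8: akadorav
surface: akadorav


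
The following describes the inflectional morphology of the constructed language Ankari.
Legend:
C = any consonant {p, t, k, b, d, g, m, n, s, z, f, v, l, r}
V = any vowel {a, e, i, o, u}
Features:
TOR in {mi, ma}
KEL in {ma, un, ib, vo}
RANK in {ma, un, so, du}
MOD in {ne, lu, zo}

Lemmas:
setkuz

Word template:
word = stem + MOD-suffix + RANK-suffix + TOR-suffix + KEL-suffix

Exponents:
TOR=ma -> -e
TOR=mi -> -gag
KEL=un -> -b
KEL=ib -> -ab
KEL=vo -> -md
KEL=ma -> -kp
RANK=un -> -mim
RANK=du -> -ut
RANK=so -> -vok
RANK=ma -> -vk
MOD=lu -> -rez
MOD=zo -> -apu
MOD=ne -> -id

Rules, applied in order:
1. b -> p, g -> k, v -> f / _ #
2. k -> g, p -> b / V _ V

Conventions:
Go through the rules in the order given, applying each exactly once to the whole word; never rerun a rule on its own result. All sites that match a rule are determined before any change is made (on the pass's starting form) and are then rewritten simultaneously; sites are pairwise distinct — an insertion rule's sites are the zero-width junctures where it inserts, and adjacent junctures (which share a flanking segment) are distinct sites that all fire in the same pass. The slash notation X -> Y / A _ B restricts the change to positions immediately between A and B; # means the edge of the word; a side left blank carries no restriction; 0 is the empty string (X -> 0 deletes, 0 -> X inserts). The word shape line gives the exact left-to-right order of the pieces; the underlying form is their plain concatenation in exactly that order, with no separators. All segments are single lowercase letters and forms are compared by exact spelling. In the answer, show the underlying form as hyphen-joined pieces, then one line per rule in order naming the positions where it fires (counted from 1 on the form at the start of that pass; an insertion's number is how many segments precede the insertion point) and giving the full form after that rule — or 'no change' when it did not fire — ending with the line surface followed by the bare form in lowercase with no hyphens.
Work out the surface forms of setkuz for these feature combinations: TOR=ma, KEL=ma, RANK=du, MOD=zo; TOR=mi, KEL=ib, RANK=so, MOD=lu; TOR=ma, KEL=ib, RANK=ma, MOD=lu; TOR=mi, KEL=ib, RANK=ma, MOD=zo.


cell TOR=ma, KEL=ma, RANK=du, MOD=zo:
underlying: setkuz-apu-ut-e-kp
1. b -> p, g -> k, v -> f / _ #: no change
2. k -> g, p -> b / V _ V: fires at position(s) 8: setkuzabuutekp
surface: setkuzabuutekp

cell TOR=mi, KEL=ib, RANK=so, MOD=lu:
underlying: setkuz-rez-vok-gag-ab
1. b -> p, g -> k, v -> f / _ #: fires at position(s) 17: setkuzrezvokgagap
2. k -> g, p -> b / V _ V: no change
surface: setkuzrezvokgagap

cell TOR=ma, KEL=ib, RANK=ma, MOD=lu:
underlying: setkuz-rez-vk-e-ab
1. b -> p, g -> k, v -> f / _ #: fires at position(s) 14: setkuzrezvkeap
2. k -> g, p -> b / V _ V: no change
surface: setkuzrezvkeap

cell TOR=mi, KEL=ib, RANK=ma, MOD=zo:
underlying: setkuz-apu-vk-gag-ab
1. b -> p, g -> k, v -> f / _ #: fires at position(s) 16: setkuzapuvkgagap
2. k -> g, p -> b / V _ V: fires at position(s) 8: setkuzabuvkgagap
surface: setkuzabuvkgagap


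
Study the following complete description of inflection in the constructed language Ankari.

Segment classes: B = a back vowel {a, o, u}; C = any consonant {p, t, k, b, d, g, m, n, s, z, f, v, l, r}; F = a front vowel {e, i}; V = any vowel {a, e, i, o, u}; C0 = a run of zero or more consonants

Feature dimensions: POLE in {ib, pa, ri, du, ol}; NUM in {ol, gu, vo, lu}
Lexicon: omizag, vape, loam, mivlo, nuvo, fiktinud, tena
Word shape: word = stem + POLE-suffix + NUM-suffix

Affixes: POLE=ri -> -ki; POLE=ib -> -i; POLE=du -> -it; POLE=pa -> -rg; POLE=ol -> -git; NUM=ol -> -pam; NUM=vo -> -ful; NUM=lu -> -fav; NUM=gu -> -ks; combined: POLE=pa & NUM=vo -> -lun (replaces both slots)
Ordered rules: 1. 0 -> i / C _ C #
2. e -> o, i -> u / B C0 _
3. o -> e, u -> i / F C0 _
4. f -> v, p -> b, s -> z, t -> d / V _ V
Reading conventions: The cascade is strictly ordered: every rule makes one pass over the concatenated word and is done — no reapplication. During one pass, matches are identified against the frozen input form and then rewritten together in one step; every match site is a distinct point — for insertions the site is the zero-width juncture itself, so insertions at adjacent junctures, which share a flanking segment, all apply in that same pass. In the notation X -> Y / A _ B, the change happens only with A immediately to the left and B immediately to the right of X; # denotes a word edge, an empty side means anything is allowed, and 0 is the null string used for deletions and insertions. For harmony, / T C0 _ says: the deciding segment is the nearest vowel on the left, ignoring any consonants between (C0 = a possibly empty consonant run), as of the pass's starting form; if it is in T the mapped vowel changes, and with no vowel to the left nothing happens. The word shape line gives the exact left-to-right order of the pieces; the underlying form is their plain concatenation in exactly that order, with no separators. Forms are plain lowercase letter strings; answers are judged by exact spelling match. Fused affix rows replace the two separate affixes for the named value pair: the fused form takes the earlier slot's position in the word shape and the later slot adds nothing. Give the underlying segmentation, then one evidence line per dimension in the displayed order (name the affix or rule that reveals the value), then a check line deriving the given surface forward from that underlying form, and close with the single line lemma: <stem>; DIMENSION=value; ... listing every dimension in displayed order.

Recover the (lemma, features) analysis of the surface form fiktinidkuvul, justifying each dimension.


underlying: fiktinud-ki-ful
POLE=ri - signalled by the affix -ki
NUM=vo - signalled by the affix -ful
check: fiktinudkiful -> fiktinudkiful -> fiktinudkuful -> fiktinidkuful -> fiktinidkuvul
lemma: fiktinud; POLE=ri; NUM=vo


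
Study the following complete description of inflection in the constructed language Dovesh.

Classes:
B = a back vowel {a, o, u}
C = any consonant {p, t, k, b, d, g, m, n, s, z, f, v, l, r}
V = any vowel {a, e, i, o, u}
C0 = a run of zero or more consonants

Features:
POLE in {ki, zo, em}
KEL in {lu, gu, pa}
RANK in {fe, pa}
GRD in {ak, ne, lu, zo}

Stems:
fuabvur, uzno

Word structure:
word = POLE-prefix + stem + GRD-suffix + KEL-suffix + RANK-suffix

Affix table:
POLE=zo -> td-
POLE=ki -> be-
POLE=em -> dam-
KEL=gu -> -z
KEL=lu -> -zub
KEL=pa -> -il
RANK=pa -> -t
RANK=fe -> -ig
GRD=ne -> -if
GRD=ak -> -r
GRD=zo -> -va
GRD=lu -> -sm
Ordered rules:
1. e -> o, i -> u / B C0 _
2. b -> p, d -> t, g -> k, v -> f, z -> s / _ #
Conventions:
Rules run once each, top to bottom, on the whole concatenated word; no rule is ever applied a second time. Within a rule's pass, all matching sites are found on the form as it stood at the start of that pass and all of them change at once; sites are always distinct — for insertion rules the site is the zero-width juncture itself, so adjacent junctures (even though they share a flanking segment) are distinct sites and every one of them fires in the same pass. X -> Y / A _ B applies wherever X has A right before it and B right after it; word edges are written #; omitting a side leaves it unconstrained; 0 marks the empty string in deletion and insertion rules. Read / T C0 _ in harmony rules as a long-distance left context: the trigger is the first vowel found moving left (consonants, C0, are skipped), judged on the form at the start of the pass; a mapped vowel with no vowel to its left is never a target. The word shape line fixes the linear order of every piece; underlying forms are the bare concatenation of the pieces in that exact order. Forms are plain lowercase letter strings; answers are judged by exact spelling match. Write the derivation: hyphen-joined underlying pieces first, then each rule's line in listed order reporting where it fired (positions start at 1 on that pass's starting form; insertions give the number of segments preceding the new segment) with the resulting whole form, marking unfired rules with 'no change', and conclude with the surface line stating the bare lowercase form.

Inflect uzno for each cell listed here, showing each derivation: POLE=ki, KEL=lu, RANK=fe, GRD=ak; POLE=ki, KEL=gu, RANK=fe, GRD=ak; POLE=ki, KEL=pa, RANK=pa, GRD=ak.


cell POLE=ki, KEL=lu, RANK=fe, GRD=ak:
underlying: be-uzno-r-zub-ig
1. e -> o, i -> u / B C0 _: fires at position(s) 11: beuznorzubug
2. b -> p, d -> t, g -> k, v -> f, z -> s / _ #: fires at position(s) 12: beuznorzubuk
surface: beuznorzubuk

cell POLE=ki, KEL=gu, RANK=fe, GRD=ak:
underlying: be-uzno-r-z-ig
1. e -> o, i -> u / B C0 _: fires at position(s) 9: beuznorzug
2. b -> p, d -> t, g -> k, v -> f, z -> s / _ #: fires at position(s) 10: beuznorzuk
surface: beuznorzuk

cell POLE=ki, KEL=pa, RANK=pa, GRD=ak:
underlying: be-uzno-r-il-t
1. e -> o, i -> u / B C0 _: fires at position(s) 8: beuznorult
2. b -> p, d -> t, g -> k, v -> f, z -> s / _ #: no change
surface: beuznorult


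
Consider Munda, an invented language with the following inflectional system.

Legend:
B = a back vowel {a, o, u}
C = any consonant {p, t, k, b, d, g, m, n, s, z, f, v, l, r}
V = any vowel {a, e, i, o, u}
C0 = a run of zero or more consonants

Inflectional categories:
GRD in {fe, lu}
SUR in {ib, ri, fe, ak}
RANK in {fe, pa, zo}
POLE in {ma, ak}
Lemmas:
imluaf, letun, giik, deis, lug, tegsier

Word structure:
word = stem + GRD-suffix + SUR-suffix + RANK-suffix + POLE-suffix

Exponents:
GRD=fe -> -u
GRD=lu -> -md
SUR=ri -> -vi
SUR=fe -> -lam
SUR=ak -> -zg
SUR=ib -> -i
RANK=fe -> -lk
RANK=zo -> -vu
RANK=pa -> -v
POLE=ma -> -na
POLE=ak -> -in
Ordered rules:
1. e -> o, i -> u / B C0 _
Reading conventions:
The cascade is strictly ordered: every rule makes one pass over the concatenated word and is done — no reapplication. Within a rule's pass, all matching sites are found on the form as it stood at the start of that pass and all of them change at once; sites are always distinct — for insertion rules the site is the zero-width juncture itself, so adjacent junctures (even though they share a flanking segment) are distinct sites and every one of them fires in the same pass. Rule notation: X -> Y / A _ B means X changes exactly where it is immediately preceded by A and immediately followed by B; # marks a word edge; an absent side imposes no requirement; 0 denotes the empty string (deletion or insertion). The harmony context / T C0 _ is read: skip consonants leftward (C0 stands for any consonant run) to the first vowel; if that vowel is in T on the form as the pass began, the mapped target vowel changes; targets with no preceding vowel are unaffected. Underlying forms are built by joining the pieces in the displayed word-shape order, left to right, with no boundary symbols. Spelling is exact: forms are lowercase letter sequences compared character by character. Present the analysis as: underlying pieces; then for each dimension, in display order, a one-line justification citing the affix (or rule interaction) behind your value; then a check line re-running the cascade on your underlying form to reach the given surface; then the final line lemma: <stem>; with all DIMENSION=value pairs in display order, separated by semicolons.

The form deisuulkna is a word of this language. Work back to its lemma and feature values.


underlying: deis-u-i-lk-na
GRD=fe - signalled by the affix -u
SUR=ib - signalled by the affix -i
RANK=fe - signalled by the affix -lk
POLE=ma - signalled by the affix -na
check: deisuilkna -> deisuulkna
lemma: deis; GRD=fe; SUR=ib; RANK=fe; POLE=ma


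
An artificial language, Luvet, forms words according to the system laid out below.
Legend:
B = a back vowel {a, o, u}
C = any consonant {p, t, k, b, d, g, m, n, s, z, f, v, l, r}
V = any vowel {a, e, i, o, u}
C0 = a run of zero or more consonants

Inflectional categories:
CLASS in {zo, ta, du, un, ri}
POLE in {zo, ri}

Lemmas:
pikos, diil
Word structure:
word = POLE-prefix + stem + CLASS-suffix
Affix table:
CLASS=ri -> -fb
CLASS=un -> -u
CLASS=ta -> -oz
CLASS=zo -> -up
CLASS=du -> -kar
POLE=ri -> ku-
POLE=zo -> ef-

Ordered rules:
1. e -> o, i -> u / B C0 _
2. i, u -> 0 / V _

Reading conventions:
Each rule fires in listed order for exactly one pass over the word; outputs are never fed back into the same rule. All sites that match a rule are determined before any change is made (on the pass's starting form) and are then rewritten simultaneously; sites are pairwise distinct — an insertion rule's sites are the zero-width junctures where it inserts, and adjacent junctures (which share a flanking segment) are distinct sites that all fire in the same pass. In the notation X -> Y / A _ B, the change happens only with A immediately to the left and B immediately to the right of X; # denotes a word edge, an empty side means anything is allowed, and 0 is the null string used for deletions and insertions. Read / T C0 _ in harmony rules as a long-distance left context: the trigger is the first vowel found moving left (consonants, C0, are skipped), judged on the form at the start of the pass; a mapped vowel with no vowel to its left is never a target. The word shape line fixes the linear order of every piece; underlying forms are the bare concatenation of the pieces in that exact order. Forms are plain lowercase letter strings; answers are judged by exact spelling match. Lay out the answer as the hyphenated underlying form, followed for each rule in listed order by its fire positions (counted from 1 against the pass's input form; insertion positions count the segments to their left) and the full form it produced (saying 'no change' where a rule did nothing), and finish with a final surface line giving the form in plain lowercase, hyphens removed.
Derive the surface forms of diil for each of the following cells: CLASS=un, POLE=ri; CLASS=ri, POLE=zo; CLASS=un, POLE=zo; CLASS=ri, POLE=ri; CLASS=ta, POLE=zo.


cell CLASS=un, POLE=ri:
underlying: ku-diil-u
1. e -> o, i -> u / B C0 _: fires at position(s) 4: kuduilu
2. i, u -> 0 / V _: fires at position(s) 5: kudulu
surface: kudulu

cell CLASS=ri, POLE=zo:
underlying: ef-diil-fb
1. e -> o, i -> u / B C0 _: no change
2. i, u -> 0 / V _: fires at position(s) 5: efdilfb
surface: efdilfb

cell CLASS=un, POLE=zo:
underlying: ef-diil-u
1. e -> o, i -> u / B C0 _: no change
2. i, u -> 0 / V _: fires at position(s) 5: efdilu
surface: efdilu

cell CLASS=ri, POLE=ri:
underlying: ku-diil-fb
1. e -> o, i -> u / B C0 _: fires at position(s) 4: kuduilfb
2. i, u -> 0 / V _: fires at position(s) 5: kudulfb
surface: kudulfb

cell CLASS=ta, POLE=zo:
underlying: ef-diil-oz
1. e -> o, i -> u / B C0 _: no change
2. i, u -> 0 / V _: fires at position(s) 5: efdiloz
surface: efdiloz


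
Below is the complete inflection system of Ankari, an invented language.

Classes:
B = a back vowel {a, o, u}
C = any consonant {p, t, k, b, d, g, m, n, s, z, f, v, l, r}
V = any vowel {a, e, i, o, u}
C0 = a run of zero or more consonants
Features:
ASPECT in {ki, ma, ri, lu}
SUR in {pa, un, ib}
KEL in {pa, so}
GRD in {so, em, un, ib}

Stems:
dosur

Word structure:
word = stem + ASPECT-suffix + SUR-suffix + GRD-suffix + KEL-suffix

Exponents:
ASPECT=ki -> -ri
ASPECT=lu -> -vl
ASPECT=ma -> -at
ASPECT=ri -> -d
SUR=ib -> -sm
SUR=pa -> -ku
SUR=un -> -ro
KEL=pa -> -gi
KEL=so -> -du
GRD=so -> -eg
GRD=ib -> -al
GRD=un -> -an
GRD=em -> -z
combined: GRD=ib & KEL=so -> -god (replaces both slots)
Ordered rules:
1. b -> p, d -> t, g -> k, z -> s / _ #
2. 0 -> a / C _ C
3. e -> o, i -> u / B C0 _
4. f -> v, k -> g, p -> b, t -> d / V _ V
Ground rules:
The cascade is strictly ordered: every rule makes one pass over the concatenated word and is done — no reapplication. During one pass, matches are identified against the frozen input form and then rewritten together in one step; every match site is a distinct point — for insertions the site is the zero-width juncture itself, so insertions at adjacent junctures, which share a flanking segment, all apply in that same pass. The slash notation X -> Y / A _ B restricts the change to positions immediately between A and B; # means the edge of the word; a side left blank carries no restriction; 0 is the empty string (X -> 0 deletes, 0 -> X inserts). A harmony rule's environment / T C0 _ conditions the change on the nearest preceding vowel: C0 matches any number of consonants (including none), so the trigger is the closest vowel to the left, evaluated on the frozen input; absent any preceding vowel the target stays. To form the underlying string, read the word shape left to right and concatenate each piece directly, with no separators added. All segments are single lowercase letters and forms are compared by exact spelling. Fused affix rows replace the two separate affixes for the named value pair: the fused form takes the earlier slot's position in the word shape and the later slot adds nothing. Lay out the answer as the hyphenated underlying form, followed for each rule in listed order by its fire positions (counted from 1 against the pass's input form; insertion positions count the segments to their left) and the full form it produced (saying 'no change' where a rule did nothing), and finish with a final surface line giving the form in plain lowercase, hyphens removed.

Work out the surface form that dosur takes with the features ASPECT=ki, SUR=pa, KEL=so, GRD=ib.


underlying: dosur-ri-ku-god
1. b -> p, d -> t, g -> k, z -> s / _ #: fires at position(s) 12: dosurrikugot
2. 0 -> a / C _ C: inserts after position(s) 5: dosurarikugot
3. e -> o, i -> u / B C0 _: fires at position(s) 8: dosurarukugot
4. f -> v, k -> g, p -> b, t -> d / V _ V: fires at position(s) 9: dosurarugugot
surface: dosurarugugot


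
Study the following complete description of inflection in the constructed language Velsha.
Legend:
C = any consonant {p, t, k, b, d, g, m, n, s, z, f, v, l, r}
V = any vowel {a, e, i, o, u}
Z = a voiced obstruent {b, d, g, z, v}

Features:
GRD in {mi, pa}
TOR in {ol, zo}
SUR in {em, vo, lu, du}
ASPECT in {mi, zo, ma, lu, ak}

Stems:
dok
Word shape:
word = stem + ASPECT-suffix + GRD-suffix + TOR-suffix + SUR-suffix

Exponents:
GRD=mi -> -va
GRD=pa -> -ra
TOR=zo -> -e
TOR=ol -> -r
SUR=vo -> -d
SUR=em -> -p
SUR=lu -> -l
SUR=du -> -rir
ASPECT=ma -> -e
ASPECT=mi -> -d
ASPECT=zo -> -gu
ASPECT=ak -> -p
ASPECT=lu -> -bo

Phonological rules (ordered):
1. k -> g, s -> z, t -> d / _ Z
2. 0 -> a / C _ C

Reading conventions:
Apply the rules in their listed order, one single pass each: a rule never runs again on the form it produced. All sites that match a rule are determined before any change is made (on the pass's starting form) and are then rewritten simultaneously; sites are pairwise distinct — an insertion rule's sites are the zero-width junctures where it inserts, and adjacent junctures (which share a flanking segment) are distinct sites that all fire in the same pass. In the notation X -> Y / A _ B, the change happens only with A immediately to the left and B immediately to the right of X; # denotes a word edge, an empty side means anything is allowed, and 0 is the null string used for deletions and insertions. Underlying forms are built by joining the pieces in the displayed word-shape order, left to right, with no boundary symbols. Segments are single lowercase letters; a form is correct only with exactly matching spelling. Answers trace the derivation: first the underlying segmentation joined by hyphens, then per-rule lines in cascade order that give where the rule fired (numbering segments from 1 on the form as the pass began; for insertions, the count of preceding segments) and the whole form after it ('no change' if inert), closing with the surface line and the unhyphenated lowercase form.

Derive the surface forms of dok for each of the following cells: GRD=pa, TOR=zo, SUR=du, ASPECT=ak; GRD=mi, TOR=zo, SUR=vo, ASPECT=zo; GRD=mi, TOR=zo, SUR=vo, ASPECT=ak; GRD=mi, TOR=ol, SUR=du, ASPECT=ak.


cell GRD=pa, TOR=zo, SUR=du, ASPECT=ak:
underlying: dok-p-ra-e-rir
1. k -> g, s -> z, t -> d / _ Z: no change
2. 0 -> a / C _ C: inserts after position(s) 3, 4: dokaparaerir
surface: dokaparaerir

cell GRD=mi, TOR=zo, SUR=vo, ASPECT=zo:
underlying: dok-gu-va-e-d
1. k -> g, s -> z, t -> d / _ Z: fires at position(s) 3: dogguvaed
2. 0 -> a / C _ C: inserts after position(s) 3: dogaguvaed
surface: dogaguvaed

cell GRD=mi, TOR=zo, SUR=vo, ASPECT=ak:
underlying: dok-p-va-e-d
1. k -> g, s -> z, t -> d / _ Z: no change
2. 0 -> a / C _ C: inserts after position(s) 3, 4: dokapavaed
surface: dokapavaed

cell GRD=mi, TOR=ol, SUR=du, ASPECT=ak:
underlying: dok-p-va-r-rir
1. k -> g, s -> z, t -> d / _ Z: no change
2. 0 -> a / C _ C: inserts after position(s) 3, 4, 7: dokapavararir
surface: dokapavararir
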